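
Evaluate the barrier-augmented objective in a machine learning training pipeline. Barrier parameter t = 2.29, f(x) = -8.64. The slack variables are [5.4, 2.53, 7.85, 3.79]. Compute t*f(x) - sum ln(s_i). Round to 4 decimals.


Step 1: Compute log-barrier.
ln values: [1.6864, 0.9282, 2.0605, 1.3324]
phi = -(1.6864 + 0.9282 + 2.0605 + 1.3324) = -6.0075
Step 2: Compute augmented objective.
t*f(x) = 2.29*-8.64 = -19.7856
Total = -19.7856 - 6.0075 = -25.7931


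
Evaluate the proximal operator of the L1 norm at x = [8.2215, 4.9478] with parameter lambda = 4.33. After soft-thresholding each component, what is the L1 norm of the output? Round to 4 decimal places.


Soft-thresholding with lambda = 4.33:
prox(8.2215) = sign(8.2215)*max(|8.2215| - 4.33, 0) = 3.8915
prox(4.9478) = sign(4.9478)*max(|4.9478| - 4.33, 0) = 0.6178
prox(x) = [3.8915, 0.6178]
||prox(x)||_1 = 3.8915 + 0.6178 = 4.5093


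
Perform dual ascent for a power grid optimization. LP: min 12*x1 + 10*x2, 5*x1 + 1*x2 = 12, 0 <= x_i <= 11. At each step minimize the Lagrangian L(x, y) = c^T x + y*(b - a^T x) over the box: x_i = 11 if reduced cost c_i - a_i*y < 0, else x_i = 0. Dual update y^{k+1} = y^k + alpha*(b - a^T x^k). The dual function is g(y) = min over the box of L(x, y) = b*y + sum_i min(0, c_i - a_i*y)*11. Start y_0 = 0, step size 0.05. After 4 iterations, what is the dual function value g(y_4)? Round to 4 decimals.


Dual ascent for LP: min 12*x1 + 10*x2, 5*x1 + 1*x2 = 12, 0 <= x_i <= 11
Step 1: y^k = 0.0, reduced costs: (12.0, 10.0)
  x^k = (0.0, 0.0), subgradient = b - a^T x = 12.0
  y^{k+1} = 0.0 + 0.05*12.0 = 0.6
Step 2: y^k = 0.6, reduced costs: (9.0, 9.4)
  x^k = (0.0, 0.0), subgradient = b - a^T x = 12.0
  y^{k+1} = 0.6 + 0.05*12.0 = 1.2
Step 3: y^k = 1.2, reduced costs: (6.0, 8.8)
  x^k = (0.0, 0.0), subgradient = b - a^T x = 12.0
  y^{k+1} = 1.2 + 0.05*12.0 = 1.8
Step 4: y^k = 1.8, reduced costs: (3.0, 8.2)
  x^k = (0.0, 0.0), subgradient = b - a^T x = 12.0
  y^{k+1} = 1.8 + 0.05*12.0 = 2.4
Dual objective at y_4 = 2.4: reduced costs (0.0, 7.6), box minimizer x = (0.0, 0.0)
g(y_4) = b*y + (c1 - a1*y)*x1 + (c2 - a2*y)*x2 = 12*2.4 + 0.0*0.0 + 7.6*0.0 = 28.8 + 0.0 + 0.0 = 28.8


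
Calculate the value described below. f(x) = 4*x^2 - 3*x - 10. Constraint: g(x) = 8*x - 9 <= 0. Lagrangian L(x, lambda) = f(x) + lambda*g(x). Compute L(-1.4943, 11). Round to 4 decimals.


Step 1: Evaluate f(x).
f(-1.4943) = 4*(-1.4943)^2 - 3*(-1.4943) - 10 = 3.4146
Step 2: Evaluate g(x).
g(-1.4943) = 8*-1.4943 - 9 = -20.9544
Step 3: Compute Lagrangian.
L = 3.4146 + 11*-20.9544 = -227.0838


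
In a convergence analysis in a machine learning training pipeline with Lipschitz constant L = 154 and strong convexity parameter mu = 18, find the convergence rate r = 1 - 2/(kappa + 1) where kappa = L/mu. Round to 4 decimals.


Step 1: Compute the condition number.
kappa = L/mu = 154/18 = 8.5556
Step 2: Compute the convergence rate.
r = 1 - 2/(kappa + 1) = 1 - 2*mu/(L + mu) = (L - mu)/(L + mu) = 136/172 = 0.7907


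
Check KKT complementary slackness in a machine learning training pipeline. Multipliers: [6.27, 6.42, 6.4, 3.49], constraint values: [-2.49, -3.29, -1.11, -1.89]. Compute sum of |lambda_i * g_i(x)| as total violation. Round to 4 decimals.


KKT complementary slackness check:
lambda_1 * g_1 = 6.27 * -2.49 = -15.6123
lambda_2 * g_2 = 6.42 * -3.29 = -21.1218
lambda_3 * g_3 = 6.4 * -1.11 = -7.104
lambda_4 * g_4 = 3.49 * -1.89 = -6.5961
Total violation = 15.6123 + 21.1218 + 7.104 + 6.5961 = 50.4342


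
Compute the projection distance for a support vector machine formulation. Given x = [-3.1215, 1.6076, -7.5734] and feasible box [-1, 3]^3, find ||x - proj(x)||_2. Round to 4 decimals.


Project each component onto [-1, 3].
clip(-3.1215) = -1.0, clip(1.6076) = 1.6076, clip(-7.5734) = -1.0
Projection = [-1.0, 1.6076, -1.0]
Squared diffs: [4.5008, 0.0, 43.2096]
Distance = sqrt(47.7104) = 6.9073


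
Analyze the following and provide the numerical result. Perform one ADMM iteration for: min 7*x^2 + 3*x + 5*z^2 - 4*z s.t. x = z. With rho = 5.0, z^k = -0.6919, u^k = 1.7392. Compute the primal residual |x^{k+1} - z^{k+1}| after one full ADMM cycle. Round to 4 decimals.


ADMM iteration with rho = 5.0, z^k = -0.6919, u^k = 1.7392
Step 1: x-update.
Minimize 7*x^2 + 3*x + (5.0/2)*(x + 0.6919 + 1.7392)^2
FOC: (2*7 + 5.0)*x = -3 + 5.0*(-0.6919 - 1.7392)
x^{k+1} = -0.7977
Step 2: z-update.
Minimize 5*z^2 - 4*z + (5.0/2)*(-0.7977 - z + 1.7392)^2
FOC: (2*5 + 5.0)*z = 4 + 5.0*(-0.7977 + 1.7392)
z^{k+1} = 0.5805
Step 3: u-update.
u^{k+1} = 1.7392 - 0.7977 - 0.5805 = 0.361
Step 4: Primal residual = |-0.7977 - 0.5805| = 1.3782


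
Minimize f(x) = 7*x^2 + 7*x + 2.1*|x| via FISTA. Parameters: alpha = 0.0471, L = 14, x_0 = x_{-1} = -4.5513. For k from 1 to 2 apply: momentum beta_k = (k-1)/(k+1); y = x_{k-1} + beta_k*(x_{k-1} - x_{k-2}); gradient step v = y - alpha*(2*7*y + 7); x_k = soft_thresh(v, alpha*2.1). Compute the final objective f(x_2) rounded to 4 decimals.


FISTA on f(x) = 7*x^2 + 7*x + 2.1*|x|
L = 14, alpha = 0.0471
Iteration 1: beta = 0.0, y = -4.5513 + 0.0*(-4.5513 + 4.5513) = -4.5513
  grad(y) = -56.7182, v = y - alpha*grad = -1.8799
  prox(v) = soft_thresh(-1.8799, 0.0989) = -1.781
Iteration 2: beta = 0.3333, y = -1.781 + 0.3333*(-1.781 + 4.5513) = -0.8575
  grad(y) = -5.0052, v = y - alpha*grad = -0.6218
  prox(v) = soft_thresh(-0.6218, 0.0989) = -0.5229
f(x_2) = 7*(-0.5229)^2 + 7*(-0.5229) + 2.1*|-0.5229| = -0.6483


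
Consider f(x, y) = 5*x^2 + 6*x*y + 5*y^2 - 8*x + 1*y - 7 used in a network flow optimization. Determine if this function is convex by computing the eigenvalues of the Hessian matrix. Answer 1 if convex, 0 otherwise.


The Hessian of f(x,y) = 5*x^2 + 6*x*y + 5*y^2 - 8*x + 1*y - 7 is:
H = [[10, 6], [6, 10]]
Trace = 10 + 10 = 20
Determinant = 10*10 - (6)^2 = 64
Discriminant = (20)^2 - 4*64 = 144.0
Eigenvalues: lambda_1 = 4.0, lambda_2 = 16.0
The function is convex.

1


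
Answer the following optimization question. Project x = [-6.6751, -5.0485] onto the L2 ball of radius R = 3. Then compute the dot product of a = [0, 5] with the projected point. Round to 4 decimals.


Step 1: Compute ||x|| (intermediates to 6 decimals).
||x|| = sqrt((-6.6751)^2 + (-5.0485)^2) = 8.369248
Step 2: Project.
Since ||x|| > R, scale = R/||x|| = 3/8.369248 = 0.358455, proj(x) = scale * x
proj(x) = [-2.392723, -1.80966]
Step 3: Dot product.
a^T * proj(x) = 0*(-2.392723) + 5*(-1.80966) = -9.0483


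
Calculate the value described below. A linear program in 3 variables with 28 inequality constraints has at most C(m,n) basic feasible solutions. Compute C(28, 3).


Each vertex corresponds to some choice of n active constraints out of m, so the number of vertices is at most C(m, n) = m! / (n!(m-n)!).
m = 28, n = 3
Numerator: 28 * 27 * 26
Denominator: 3! = 6
C(28, 3) = 3276


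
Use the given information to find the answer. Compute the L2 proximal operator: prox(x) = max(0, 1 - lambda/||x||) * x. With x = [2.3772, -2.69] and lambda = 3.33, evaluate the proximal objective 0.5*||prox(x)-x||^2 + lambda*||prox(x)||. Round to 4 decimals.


Step 1: Compute ||x||.
||x|| = 3.5899
Step 2: Compute scaling factor.
scale = max(0, 1 - 3.33/3.5899) = 0.0724
Step 3: prox(x) = [0.1721, -0.1947]
||prox(x)|| = 0.2599
Step 4: Proximal objective.
0.5*||prox-x||^2 = 5.5445
lambda*||prox|| = 0.8655
Total = 6.4098


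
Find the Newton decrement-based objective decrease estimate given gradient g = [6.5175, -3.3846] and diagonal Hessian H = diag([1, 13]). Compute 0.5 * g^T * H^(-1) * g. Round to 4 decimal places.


Step 1: H is diagonal, so H^(-1) * g = [6.5175, -0.2604].
Step 2: g^T H^(-1) g = sum_i g_i^2 / H_ii
  = (6.5175)^2/1 + (-3.3846)^2/13
  = 42.4778 + 0.8812 = 43.359
Step 3: Objective decrease = 0.5 * g^T H^(-1) g = 21.6795


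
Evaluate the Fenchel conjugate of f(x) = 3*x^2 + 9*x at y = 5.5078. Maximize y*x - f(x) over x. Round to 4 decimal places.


f*(y) = sup_x {y*x - a*x^2 - b*x} = sup_x {(y-b)*x - a*x^2}
FOC: (y - b) - 2a*x = 0 => x* = (y - b)/(2a)
x* = (5.5078 - 9)/(2*3) = -0.582
f*(5.5078) = (y-b)^2/(4a) = (5.5078 - 9)^2/(4*3)
= 12.1955/12 = 1.0163


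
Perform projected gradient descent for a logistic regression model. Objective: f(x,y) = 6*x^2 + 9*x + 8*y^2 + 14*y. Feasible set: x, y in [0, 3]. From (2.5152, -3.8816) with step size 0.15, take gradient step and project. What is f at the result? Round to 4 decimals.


Step 1: Compute gradient at (2.5152, -3.8816).
grad_x = 2*6*2.5152 + 9 = 39.1824
grad_y = 2*8*-3.8816 + 14 = -48.1056
Step 2: Gradient step.
x_raw = 2.5152 - 0.15*39.1824 = -3.3622
y_raw = -3.8816 - 0.15*-48.1056 = 3.3342
Step 3: Project onto [0, 3].
x_proj = clip(-3.3622) = 0.0
y_proj = clip(3.3342) = 3.0
Step 4: Evaluate f.
f(0.0, 3.0) = 114.0


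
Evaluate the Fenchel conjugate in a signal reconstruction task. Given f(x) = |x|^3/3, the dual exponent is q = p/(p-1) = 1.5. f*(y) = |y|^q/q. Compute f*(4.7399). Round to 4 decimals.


The conjugate exponent q satisfies 1/p + 1/q = 1.
p = 3, so q = 3/(3 - 1) = 1.5
|y|^q = 4.7399^1.5 = 10.3194
f*(4.7399) = 10.3194 / 1.5 = 6.8796


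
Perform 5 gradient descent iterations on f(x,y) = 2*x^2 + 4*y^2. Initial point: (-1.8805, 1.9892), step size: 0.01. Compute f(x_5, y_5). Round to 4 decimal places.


Gradient descent on f(x,y) = 2*x^2 + 4*y^2.
Starting point: (-1.8805, 1.9892), alpha = 0.01
Step 1: grad_x = 2*2*-1.8805 = -7.522, grad_y = 2*4*1.9892 = 15.9136
  x_1 = -1.8805 - 0.01*-7.522 = -1.8053
  y_1 = 1.9892 - 0.01*15.9136 = 1.8301
Step 2: grad_x = 2*2*-1.8053 = -7.2211, grad_y = 2*4*1.8301 = 14.6405
  x_2 = -1.8053 - 0.01*-7.2211 = -1.7331
  y_2 = 1.8301 - 0.01*14.6405 = 1.6837
Step 3: grad_x = 2*2*-1.7331 = -6.9323, grad_y = 2*4*1.6837 = 13.4693
  x_3 = -1.7331 - 0.01*-6.9323 = -1.6637
  y_3 = 1.6837 - 0.01*13.4693 = 1.549
Step 4: grad_x = 2*2*-1.6637 = -6.655, grad_y = 2*4*1.549 = 12.3917
  x_4 = -1.6637 - 0.01*-6.655 = -1.5972
  y_4 = 1.549 - 0.01*12.3917 = 1.425
Step 5: grad_x = 2*2*-1.5972 = -6.3888, grad_y = 2*4*1.425 = 11.4004
  x_5 = -1.5972 - 0.01*-6.3888 = -1.5333
  y_5 = 1.425 - 0.01*11.4004 = 1.311
f(-1.5333, 1.311) = 2*(-1.5333)^2 + 4*1.311^2 = 11.5774


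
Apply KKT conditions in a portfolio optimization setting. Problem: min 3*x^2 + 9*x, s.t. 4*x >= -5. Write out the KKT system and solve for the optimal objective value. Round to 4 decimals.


Step 1: Try lambda = 0 (constraint inactive).
x_unc = -9/(2*3) = -1.5
Check: 4*-1.5 = -6.0 < -5 -- violated!
Step 2: Constraint must be active: 4*x = -5
x* = -5/4 = -1.25
lambda = (2*3*(-1.25) + 9)/4 = 0.375
Step 3: Compute optimal value.
f(x*) = 3*(-1.25)^2 + 9*(-1.25) = -6.5625


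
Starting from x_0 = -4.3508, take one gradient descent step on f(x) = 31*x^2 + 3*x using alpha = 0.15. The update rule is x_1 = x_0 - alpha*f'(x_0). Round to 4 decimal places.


We compute the gradient at x_0 and apply the update.
f'(x) = 62*x + 3
f'(-4.3508) = 62*-4.3508 + 3 = -266.7496
x_1 = -4.3508 - 0.15*-266.7496 = 35.6616


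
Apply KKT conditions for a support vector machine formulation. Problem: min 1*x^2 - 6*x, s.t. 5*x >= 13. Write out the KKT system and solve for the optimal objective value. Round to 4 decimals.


Step 1: Try lambda = 0 (constraint inactive).
Stationarity: 2*1*x - 6 = 0
x* = 6/(2*1) = 3.0
Check constraint: 5*3.0 = 15.0 >= 13 -- satisfied.
Step 2: Compute optimal value.
f(x*) = 1*3.0^2 - 6*3.0 = -9.0


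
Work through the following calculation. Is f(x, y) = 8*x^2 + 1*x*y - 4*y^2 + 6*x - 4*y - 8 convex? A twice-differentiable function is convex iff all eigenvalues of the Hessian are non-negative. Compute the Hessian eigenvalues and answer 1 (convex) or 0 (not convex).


The Hessian of f(x,y) = 8*x^2 + 1*x*y - 4*y^2 + 6*x - 4*y - 8 is:
H = [[16, 1], [1, -8]]
Trace = 16 - 8 = 8
Determinant = 16*-8 - (1)^2 = -129
Discriminant = (8)^2 - 4*-129 = 580.0
Eigenvalues: lambda_1 = -8.0416, lambda_2 = 16.0416
The function is not convex.

0


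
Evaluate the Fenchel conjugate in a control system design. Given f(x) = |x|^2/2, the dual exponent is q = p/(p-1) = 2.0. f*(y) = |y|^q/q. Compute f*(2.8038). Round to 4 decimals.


The conjugate exponent q satisfies 1/p + 1/q = 1.
p = 2, so q = 2/(2 - 1) = 2.0
|y|^q = 2.8038^2.0 = 7.8613
f*(2.8038) = 7.8613 / 2.0 = 3.9306


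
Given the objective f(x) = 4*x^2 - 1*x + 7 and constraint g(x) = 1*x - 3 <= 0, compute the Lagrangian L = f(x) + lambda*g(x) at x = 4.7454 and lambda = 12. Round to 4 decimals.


Step 1: Evaluate f(x).
f(4.7454) = 4*4.7454^2 - 1*4.7454 + 7 = 92.3299
Step 2: Evaluate g(x).
g(4.7454) = 1*4.7454 - 3 = 1.7454
Step 3: Compute Lagrangian.
L = 92.3299 + 12*1.7454 = 113.2747


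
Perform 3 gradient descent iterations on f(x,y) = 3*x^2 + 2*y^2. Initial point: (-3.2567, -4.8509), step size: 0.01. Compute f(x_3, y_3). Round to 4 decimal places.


Gradient descent on f(x,y) = 3*x^2 + 2*y^2.
Starting point: (-3.2567, -4.8509), alpha = 0.01
Step 1: grad_x = 2*3*-3.2567 = -19.5402, grad_y = 2*2*-4.8509 = -19.4036
  x_1 = -3.2567 - 0.01*-19.5402 = -3.0613
  y_1 = -4.8509 - 0.01*-19.4036 = -4.6569
Step 2: grad_x = 2*3*-3.0613 = -18.3678, grad_y = 2*2*-4.6569 = -18.6275
  x_2 = -3.0613 - 0.01*-18.3678 = -2.8776
  y_2 = -4.6569 - 0.01*-18.6275 = -4.4706
Step 3: grad_x = 2*3*-2.8776 = -17.2657, grad_y = 2*2*-4.4706 = -17.8824
  x_3 = -2.8776 - 0.01*-17.2657 = -2.705
  y_3 = -4.4706 - 0.01*-17.8824 = -4.2918
f(-2.705, -4.2918) = 3*(-2.705)^2 + 2*(-4.2918)^2 = 58.789


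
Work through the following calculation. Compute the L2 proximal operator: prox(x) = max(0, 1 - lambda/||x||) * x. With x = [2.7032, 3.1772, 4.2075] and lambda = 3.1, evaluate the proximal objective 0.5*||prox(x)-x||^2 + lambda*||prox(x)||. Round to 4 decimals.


Step 1: Compute ||x||.
||x|| = 5.9249
Step 2: Compute scaling factor.
scale = max(0, 1 - 3.1/5.9249) = 0.4768
Step 3: prox(x) = [1.2889, 1.5149, 2.0061]
||prox(x)|| = 2.8249
Step 4: Proximal objective.
0.5*||prox-x||^2 = 4.805
lambda*||prox|| = 8.7572
Total = 13.5623


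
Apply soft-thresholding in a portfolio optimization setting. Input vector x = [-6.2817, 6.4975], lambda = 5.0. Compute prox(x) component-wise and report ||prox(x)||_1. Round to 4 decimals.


Soft-thresholding with lambda = 5.0:
prox(-6.2817) = sign(-6.2817)*max(|-6.2817| - 5.0, 0) = -1.2817
prox(6.4975) = sign(6.4975)*max(|6.4975| - 5.0, 0) = 1.4975
prox(x) = [-1.2817, 1.4975]
||prox(x)||_1 = 1.2817 + 1.4975 = 2.7792


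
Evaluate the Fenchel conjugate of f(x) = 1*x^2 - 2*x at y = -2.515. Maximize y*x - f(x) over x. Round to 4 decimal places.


f*(y) = sup_x {y*x - a*x^2 - b*x} = sup_x {(y-b)*x - a*x^2}
FOC: (y - b) - 2a*x = 0 => x* = (y - b)/(2a)
x* = (-2.515 + 2)/(2*1) = -0.2575
f*(-2.515) = (y-b)^2/(4a) = (-2.515 + 2)^2/(4*1)
= 0.2652/4 = 0.0663


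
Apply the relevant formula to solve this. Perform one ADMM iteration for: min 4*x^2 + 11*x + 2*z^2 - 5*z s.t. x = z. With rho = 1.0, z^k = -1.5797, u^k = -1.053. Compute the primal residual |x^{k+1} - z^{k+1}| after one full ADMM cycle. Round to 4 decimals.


ADMM iteration with rho = 1.0, z^k = -1.5797, u^k = -1.053
Step 1: x-update.
Minimize 4*x^2 + 11*x + (1.0/2)*(x + 1.5797 - 1.053)^2
FOC: (2*4 + 1.0)*x = -11 + 1.0*(-1.5797 + 1.053)
x^{k+1} = -1.2807
Step 2: z-update.
Minimize 2*z^2 - 5*z + (1.0/2)*(-1.2807 - z - 1.053)^2
FOC: (2*2 + 1.0)*z = 5 + 1.0*(-1.2807 - 1.053)
z^{k+1} = 0.5333
Step 3: u-update.
u^{k+1} = -1.053 - 1.2807 - 0.5333 = -2.867
Step 4: Primal residual = |-1.2807 - 0.5333| = 1.814


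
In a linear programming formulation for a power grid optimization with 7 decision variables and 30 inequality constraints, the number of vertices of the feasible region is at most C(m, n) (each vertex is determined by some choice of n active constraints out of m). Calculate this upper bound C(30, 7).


Each vertex corresponds to some choice of n active constraints out of m, so the number of vertices is at most C(m, n) = m! / (n!(m-n)!).
m = 30, n = 7
Numerator: 30 * 29 * 28 * 27 * 26 * 25 * 24
Denominator: 7! = 5040
C(30, 7) = 2035800


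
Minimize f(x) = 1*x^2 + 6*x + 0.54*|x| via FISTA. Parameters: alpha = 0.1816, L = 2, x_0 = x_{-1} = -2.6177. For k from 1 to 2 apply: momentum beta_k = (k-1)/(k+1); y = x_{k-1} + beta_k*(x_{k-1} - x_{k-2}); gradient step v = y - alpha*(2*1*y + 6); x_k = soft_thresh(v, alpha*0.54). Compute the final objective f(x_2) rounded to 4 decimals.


FISTA on f(x) = 1*x^2 + 6*x + 0.54*|x|
L = 2, alpha = 0.1816
Iteration 1: beta = 0.0, y = -2.6177 + 0.0*(-2.6177 + 2.6177) = -2.6177
  grad(y) = 0.7646, v = y - alpha*grad = -2.7566
  prox(v) = soft_thresh(-2.7566, 0.0981) = -2.6585
Iteration 2: beta = 0.3333, y = -2.6585 + 0.3333*(-2.6585 + 2.6177) = -2.6721
  grad(y) = 0.6558, v = y - alpha*grad = -2.7912
  prox(v) = soft_thresh(-2.7912, 0.0981) = -2.6931
f(x_2) = 1*(-2.6931)^2 + 6*(-2.6931) + 0.54*|-2.6931| = -7.4515


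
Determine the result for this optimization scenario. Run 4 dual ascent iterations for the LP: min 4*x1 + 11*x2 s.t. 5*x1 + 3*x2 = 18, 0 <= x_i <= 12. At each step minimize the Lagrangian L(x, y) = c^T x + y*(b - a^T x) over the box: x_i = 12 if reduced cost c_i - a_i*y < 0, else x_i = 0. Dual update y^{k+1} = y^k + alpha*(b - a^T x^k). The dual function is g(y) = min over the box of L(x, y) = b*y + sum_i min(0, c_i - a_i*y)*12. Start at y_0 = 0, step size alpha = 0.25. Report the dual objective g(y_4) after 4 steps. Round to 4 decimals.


Dual ascent for LP: min 4*x1 + 11*x2, 5*x1 + 3*x2 = 18, 0 <= x_i <= 12
Step 1: y^k = 0.0, reduced costs: (4.0, 11.0)
  x^k = (0.0, 0.0), subgradient = b - a^T x = 18.0
  y^{k+1} = 0.0 + 0.25*18.0 = 4.5
Step 2: y^k = 4.5, reduced costs: (-18.5, -2.5)
  x^k = (12.0, 12.0), subgradient = b - a^T x = -78.0
  y^{k+1} = 4.5 + 0.25*-78.0 = -15.0
Step 3: y^k = -15.0, reduced costs: (79.0, 56.0)
  x^k = (0.0, 0.0), subgradient = b - a^T x = 18.0
  y^{k+1} = -15.0 + 0.25*18.0 = -10.5
Step 4: y^k = -10.5, reduced costs: (56.5, 42.5)
  x^k = (0.0, 0.0), subgradient = b - a^T x = 18.0
  y^{k+1} = -10.5 + 0.25*18.0 = -6.0
Dual objective at y_4 = -6.0: reduced costs (34.0, 29.0), box minimizer x = (0.0, 0.0)
g(y_4) = b*y + (c1 - a1*y)*x1 + (c2 - a2*y)*x2 = 18*(-6.0) + 34.0*0.0 + 29.0*0.0 = -108.0 + 0.0 + 0.0 = -108.0


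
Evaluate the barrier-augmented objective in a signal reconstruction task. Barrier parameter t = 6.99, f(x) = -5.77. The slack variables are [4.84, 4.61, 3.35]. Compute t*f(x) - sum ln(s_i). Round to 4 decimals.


Step 1: Compute log-barrier.
ln values: [1.5769, 1.5282, 1.209]
phi = -(1.5769 + 1.5282 + 1.209) = -4.3141
Step 2: Compute augmented objective.
t*f(x) = 6.99*-5.77 = -40.3323
Total = -40.3323 - 4.3141 = -44.6464


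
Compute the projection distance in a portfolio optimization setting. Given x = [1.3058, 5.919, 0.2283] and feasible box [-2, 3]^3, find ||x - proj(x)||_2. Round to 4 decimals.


Project each component onto [-2, 3].
clip(1.3058) = 1.3058, clip(5.919) = 3.0, clip(0.2283) = 0.2283
Projection = [1.3058, 3.0, 0.2283]
Squared diffs: [0.0, 8.5206, 0.0]
Distance = sqrt(8.5206) = 2.919


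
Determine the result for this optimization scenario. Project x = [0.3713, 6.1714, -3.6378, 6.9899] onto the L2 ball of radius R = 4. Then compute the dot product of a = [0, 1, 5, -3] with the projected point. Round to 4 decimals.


Step 1: Compute ||x|| (intermediates to 6 decimals).
||x|| = sqrt(0.3713^2 + 6.1714^2 + (-3.6378)^2 + 6.9899^2) = 10.015804
Step 2: Project.
Since ||x|| > R, scale = R/||x|| = 4/10.015804 = 0.399369, proj(x) = scale * x
proj(x) = [0.148286, 2.464666, -1.452825, 2.791549]
Step 3: Dot product.
a^T * proj(x) = 0*0.148286 + 1*2.464666 + 5*(-1.452825) - 3*2.791549 = -13.1741


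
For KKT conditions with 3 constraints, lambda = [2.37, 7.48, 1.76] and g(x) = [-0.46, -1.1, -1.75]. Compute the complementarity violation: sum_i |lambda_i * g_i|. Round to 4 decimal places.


KKT complementary slackness check:
lambda_1 * g_1 = 2.37 * -0.46 = -1.0902
lambda_2 * g_2 = 7.48 * -1.1 = -8.228
lambda_3 * g_3 = 1.76 * -1.75 = -3.08
Total violation = 1.0902 + 8.228 + 3.08 = 12.3982


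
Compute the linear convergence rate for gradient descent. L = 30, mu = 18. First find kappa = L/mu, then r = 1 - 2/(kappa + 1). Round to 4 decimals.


Step 1: Compute the condition number.
kappa = L/mu = 30/18 = 1.6667
Step 2: Compute the convergence rate.
r = 1 - 2/(kappa + 1) = 1 - 2*mu/(L + mu) = (L - mu)/(L + mu) = 12/48 = 0.25


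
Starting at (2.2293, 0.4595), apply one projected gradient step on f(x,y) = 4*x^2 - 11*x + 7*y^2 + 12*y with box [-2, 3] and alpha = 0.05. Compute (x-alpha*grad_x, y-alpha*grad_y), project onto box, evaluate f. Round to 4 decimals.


Step 1: Compute gradient at (2.2293, 0.4595).
grad_x = 2*4*2.2293 - 11 = 6.8344
grad_y = 2*7*0.4595 + 12 = 18.433
Step 2: Gradient step.
x_raw = 2.2293 - 0.05*6.8344 = 1.8876
y_raw = 0.4595 - 0.05*18.433 = -0.4622
Step 3: Project onto [-2, 3].
x_proj = clip(1.8876) = 1.8876
y_proj = clip(-0.4622) = -0.4622
Step 4: Evaluate f.
f(1.8876, -0.4622) = -10.5623


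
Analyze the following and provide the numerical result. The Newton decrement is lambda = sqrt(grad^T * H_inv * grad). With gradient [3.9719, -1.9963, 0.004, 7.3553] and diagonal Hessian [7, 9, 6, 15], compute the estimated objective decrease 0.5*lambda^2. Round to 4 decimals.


Step 1: H is diagonal, so H^(-1) * g = [0.5674, -0.2218, 0.0007, 0.4904].
Step 2: g^T H^(-1) g = sum_i g_i^2 / H_ii
  = (3.9719)^2/7 + (-1.9963)^2/9 + (0.004)^2/6 + (7.3553)^2/15
  = 2.2537 + 0.4428 + 0.0 + 3.6067 = 6.3032
Step 3: Objective decrease = 0.5 * g^T H^(-1) g = 3.1516


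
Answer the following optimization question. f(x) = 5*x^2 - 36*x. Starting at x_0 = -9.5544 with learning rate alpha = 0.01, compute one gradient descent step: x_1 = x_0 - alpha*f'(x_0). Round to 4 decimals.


We compute the gradient at x_0 and apply the update.
f'(x) = 10*x - 36
f'(-9.5544) = 10*-9.5544 - 36 = -131.544
x_1 = -9.5544 - 0.01*-131.544 = -8.239


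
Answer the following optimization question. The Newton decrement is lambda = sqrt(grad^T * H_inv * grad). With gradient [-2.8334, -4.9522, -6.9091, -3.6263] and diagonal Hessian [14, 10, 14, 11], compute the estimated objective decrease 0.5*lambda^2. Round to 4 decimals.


Step 1: H is diagonal, so H^(-1) * g = [-0.2024, -0.4952, -0.4935, -0.3297].
Step 2: g^T H^(-1) g = sum_i g_i^2 / H_ii
  = (-2.8334)^2/14 + (-4.9522)^2/10 + (-6.9091)^2/14 + (-3.6263)^2/11
  = 0.5734 + 2.4524 + 3.4097 + 1.1955 = 7.631
Step 3: Objective decrease = 0.5 * g^T H^(-1) g = 3.8155


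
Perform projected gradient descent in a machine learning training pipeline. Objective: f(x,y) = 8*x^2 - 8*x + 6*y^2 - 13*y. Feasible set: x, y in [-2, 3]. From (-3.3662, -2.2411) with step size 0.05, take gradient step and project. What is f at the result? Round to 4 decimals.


Step 1: Compute gradient at (-3.3662, -2.2411).
grad_x = 2*8*-3.3662 - 8 = -61.8592
grad_y = 2*6*-2.2411 - 13 = -39.8932
Step 2: Gradient step.
x_raw = -3.3662 - 0.05*-61.8592 = -0.2732
y_raw = -2.2411 - 0.05*-39.8932 = -0.2464
Step 3: Project onto [-2, 3].
x_proj = clip(-0.2732) = -0.2732
y_proj = clip(-0.2464) = -0.2464
Step 4: Evaluate f.
f(-0.2732, -0.2464) = 6.3513


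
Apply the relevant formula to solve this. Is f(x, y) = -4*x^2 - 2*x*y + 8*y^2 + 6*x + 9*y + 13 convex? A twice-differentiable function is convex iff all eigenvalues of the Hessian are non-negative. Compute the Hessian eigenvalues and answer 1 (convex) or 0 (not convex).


The Hessian of f(x,y) = -4*x^2 - 2*x*y + 8*y^2 + 6*x + 9*y + 13 is:
H = [[-8, -2], [-2, 16]]
Trace = -8 + 16 = 8
Determinant = -8*16 - (-2)^2 = -132
Discriminant = (8)^2 - 4*-132 = 592.0
Eigenvalues: lambda_1 = -8.1655, lambda_2 = 16.1655
The function is not convex.

0


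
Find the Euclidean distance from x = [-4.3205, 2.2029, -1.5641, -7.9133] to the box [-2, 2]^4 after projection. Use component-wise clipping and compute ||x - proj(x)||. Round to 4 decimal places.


Project each component onto [-2, 2].
clip(-4.3205) = -2.0, clip(2.2029) = 2.0, clip(-1.5641) = -1.5641, clip(-7.9133) = -2.0
Projection = [-2.0, 2.0, -1.5641, -2.0]
Squared diffs: [5.3847, 0.0412, 0.0, 34.9671]
Distance = sqrt(40.393) = 6.3555


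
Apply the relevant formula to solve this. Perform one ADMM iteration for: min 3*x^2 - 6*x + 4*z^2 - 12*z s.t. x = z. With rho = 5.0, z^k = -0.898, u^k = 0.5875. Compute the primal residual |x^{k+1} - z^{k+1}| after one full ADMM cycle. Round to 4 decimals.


ADMM iteration with rho = 5.0, z^k = -0.898, u^k = 0.5875
Step 1: x-update.
Minimize 3*x^2 - 6*x + (5.0/2)*(x + 0.898 + 0.5875)^2
FOC: (2*3 + 5.0)*x = 6 + 5.0*(-0.898 - 0.5875)
x^{k+1} = -0.1298
Step 2: z-update.
Minimize 4*z^2 - 12*z + (5.0/2)*(-0.1298 - z + 0.5875)^2
FOC: (2*4 + 5.0)*z = 12 + 5.0*(-0.1298 + 0.5875)
z^{k+1} = 1.0991
Step 3: u-update.
u^{k+1} = 0.5875 - 0.1298 - 1.0991 = -0.6414
Step 4: Primal residual = |-0.1298 - 1.0991| = 1.2289


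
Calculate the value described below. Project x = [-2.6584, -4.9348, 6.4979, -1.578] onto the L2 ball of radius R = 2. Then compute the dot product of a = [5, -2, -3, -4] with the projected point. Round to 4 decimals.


Step 1: Compute ||x|| (intermediates to 6 decimals).
||x|| = sqrt((-2.6584)^2 + (-4.9348)^2 + 6.4979^2 + (-1.578)^2) = 8.725373
Step 2: Project.
Since ||x|| > R, scale = R/||x|| = 2/8.725373 = 0.229217, proj(x) = scale * x
proj(x) = [-0.60935, -1.13114, 1.489429, -0.361704]
Step 3: Dot product.
a^T * proj(x) = 5*(-0.60935) - 2*(-1.13114) - 3*1.489429 - 4*(-0.361704) = -3.8059


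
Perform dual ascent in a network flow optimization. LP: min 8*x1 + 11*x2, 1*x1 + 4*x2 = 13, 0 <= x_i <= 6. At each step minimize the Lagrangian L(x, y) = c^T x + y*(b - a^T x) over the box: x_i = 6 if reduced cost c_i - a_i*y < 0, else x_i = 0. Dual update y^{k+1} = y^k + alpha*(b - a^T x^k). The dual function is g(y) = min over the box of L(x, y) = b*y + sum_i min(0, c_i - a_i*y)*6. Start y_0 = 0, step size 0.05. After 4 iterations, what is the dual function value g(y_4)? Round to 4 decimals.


Dual ascent for LP: min 8*x1 + 11*x2, 1*x1 + 4*x2 = 13, 0 <= x_i <= 6
Step 1: y^k = 0.0, reduced costs: (8.0, 11.0)
  x^k = (0.0, 0.0), subgradient = b - a^T x = 13.0
  y^{k+1} = 0.0 + 0.05*13.0 = 0.65
Step 2: y^k = 0.65, reduced costs: (7.35, 8.4)
  x^k = (0.0, 0.0), subgradient = b - a^T x = 13.0
  y^{k+1} = 0.65 + 0.05*13.0 = 1.3
Step 3: y^k = 1.3, reduced costs: (6.7, 5.8)
  x^k = (0.0, 0.0), subgradient = b - a^T x = 13.0
  y^{k+1} = 1.3 + 0.05*13.0 = 1.95
Step 4: y^k = 1.95, reduced costs: (6.05, 3.2)
  x^k = (0.0, 0.0), subgradient = b - a^T x = 13.0
  y^{k+1} = 1.95 + 0.05*13.0 = 2.6
Dual objective at y_4 = 2.6: reduced costs (5.4, 0.6), box minimizer x = (0.0, 0.0)
g(y_4) = b*y + (c1 - a1*y)*x1 + (c2 - a2*y)*x2 = 13*2.6 + 5.4*0.0 + 0.6*0.0 = 33.8 + 0.0 + 0.0 = 33.8


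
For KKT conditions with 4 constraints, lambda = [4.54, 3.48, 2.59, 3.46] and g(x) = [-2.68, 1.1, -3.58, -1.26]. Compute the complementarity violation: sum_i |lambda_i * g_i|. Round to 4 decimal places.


KKT complementary slackness check:
lambda_1 * g_1 = 4.54 * -2.68 = -12.1672
lambda_2 * g_2 = 3.48 * 1.1 = 3.828
lambda_3 * g_3 = 2.59 * -3.58 = -9.2722
lambda_4 * g_4 = 3.46 * -1.26 = -4.3596
Total violation = 12.1672 + 3.828 + 9.2722 + 4.3596 = 29.627


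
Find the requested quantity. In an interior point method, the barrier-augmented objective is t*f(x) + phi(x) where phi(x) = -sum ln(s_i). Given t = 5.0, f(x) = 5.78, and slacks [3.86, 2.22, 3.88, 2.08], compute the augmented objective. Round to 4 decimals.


Step 1: Compute log-barrier.
ln values: [1.3507, 0.7975, 1.3558, 0.7324]
phi = -(1.3507 + 0.7975 + 1.3558 + 0.7324) = -4.2364
Step 2: Compute augmented objective.
t*f(x) = 5.0*5.78 = 28.9
Total = 28.9 - 4.2364 = 24.6636


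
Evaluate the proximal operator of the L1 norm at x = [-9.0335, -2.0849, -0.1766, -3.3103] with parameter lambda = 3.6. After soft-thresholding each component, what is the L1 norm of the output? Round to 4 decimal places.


Soft-thresholding with lambda = 3.6:
prox(-9.0335) = sign(-9.0335)*max(|-9.0335| - 3.6, 0) = -5.4335
prox(-2.0849) = sign(-2.0849)*max(|-2.0849| - 3.6, 0) = 0.0
prox(-0.1766) = sign(-0.1766)*max(|-0.1766| - 3.6, 0) = 0.0
prox(-3.3103) = sign(-3.3103)*max(|-3.3103| - 3.6, 0) = 0.0
prox(x) = [-5.4335, 0.0, 0.0, 0.0]
||prox(x)||_1 = 5.4335 + 0.0 + 0.0 + 0.0 = 5.4335


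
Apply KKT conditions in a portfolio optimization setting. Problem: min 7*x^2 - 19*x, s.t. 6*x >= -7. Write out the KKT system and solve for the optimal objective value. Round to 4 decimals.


Step 1: Try lambda = 0 (constraint inactive).
Stationarity: 2*7*x - 19 = 0
x* = 19/(2*7) = 19/14 = 1.3571 (rounded; the exact value 19/14 is used below)
Check constraint: 6*1.3571 = 8.1426 >= -7 -- satisfied.
Step 2: Compute optimal value.
f(x*) = 7*(19/14)^2 - 19*(19/14) = -12.8929


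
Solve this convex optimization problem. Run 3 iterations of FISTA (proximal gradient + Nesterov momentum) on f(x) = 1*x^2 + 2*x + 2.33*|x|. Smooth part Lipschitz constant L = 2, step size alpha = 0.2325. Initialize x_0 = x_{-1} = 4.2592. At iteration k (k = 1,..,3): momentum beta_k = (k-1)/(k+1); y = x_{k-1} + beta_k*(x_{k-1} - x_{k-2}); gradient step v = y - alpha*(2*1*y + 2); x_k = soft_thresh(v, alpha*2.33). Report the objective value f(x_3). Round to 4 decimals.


FISTA on f(x) = 1*x^2 + 2*x + 2.33*|x|
L = 2, alpha = 0.2325
Iteration 1: beta = 0.0, y = 4.2592 + 0.0*(4.2592 - 4.2592) = 4.2592
  grad(y) = 10.5184, v = y - alpha*grad = 1.8137
  prox(v) = soft_thresh(1.8137, 0.5417) = 1.2719
Iteration 2: beta = 0.3333, y = 1.2719 + 0.3333*(1.2719 - 4.2592) = 0.2762
  grad(y) = 2.5524, v = y - alpha*grad = -0.3172
  prox(v) = soft_thresh(-0.3172, 0.5417) = 0.0
Iteration 3: beta = 0.5, y = 0.0 + 0.5*(0.0 - 1.2719) = -0.636
  grad(y) = 0.7281, v = y - alpha*grad = -0.8052
  prox(v) = soft_thresh(-0.8052, 0.5417) = -0.2635
f(x_3) = 1*(-0.2635)^2 + 2*(-0.2635) + 2.33*|-0.2635| = 0.1564


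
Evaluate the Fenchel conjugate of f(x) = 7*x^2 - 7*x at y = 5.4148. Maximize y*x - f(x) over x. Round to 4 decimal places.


f*(y) = sup_x {y*x - a*x^2 - b*x} = sup_x {(y-b)*x - a*x^2}
FOC: (y - b) - 2a*x = 0 => x* = (y - b)/(2a)
x* = (5.4148 + 7)/(2*7) = 0.8868
f*(5.4148) = (y-b)^2/(4a) = (5.4148 + 7)^2/(4*7)
= 154.1273/28 = 5.5045


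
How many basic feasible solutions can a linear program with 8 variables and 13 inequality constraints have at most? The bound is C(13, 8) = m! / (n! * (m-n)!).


Each vertex corresponds to some choice of n active constraints out of m, so the number of vertices is at most C(m, n) = m! / (n!(m-n)!).
m = 13, n = 8
Numerator: 13 * 12 * 11 * 10 * 9 * 8 * 7 * 6
Denominator: 8! = 40320
C(13, 8) = 1287


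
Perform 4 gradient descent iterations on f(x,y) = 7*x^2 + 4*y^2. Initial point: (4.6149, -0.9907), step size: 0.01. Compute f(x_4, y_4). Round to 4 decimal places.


Gradient descent on f(x,y) = 7*x^2 + 4*y^2.
Starting point: (4.6149, -0.9907), alpha = 0.01
Step 1: grad_x = 2*7*4.6149 = 64.6086, grad_y = 2*4*-0.9907 = -7.9256
  x_1 = 4.6149 - 0.01*64.6086 = 3.9688
  y_1 = -0.9907 - 0.01*-7.9256 = -0.9114
Step 2: grad_x = 2*7*3.9688 = 55.5634, grad_y = 2*4*-0.9114 = -7.2916
  x_2 = 3.9688 - 0.01*55.5634 = 3.4132
  y_2 = -0.9114 - 0.01*-7.2916 = -0.8385
Step 3: grad_x = 2*7*3.4132 = 47.7845, grad_y = 2*4*-0.8385 = -6.7082
  x_3 = 3.4132 - 0.01*47.7845 = 2.9353
  y_3 = -0.8385 - 0.01*-6.7082 = -0.7714
Step 4: grad_x = 2*7*2.9353 = 41.0947, grad_y = 2*4*-0.7714 = -6.1716
  x_4 = 2.9353 - 0.01*41.0947 = 2.5244
  y_4 = -0.7714 - 0.01*-6.1716 = -0.7097
f(2.5244, -0.7097) = 7*2.5244^2 + 4*(-0.7097)^2 = 46.6226


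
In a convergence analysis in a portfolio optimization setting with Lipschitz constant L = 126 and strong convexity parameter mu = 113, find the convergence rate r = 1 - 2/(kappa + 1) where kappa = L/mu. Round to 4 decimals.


Step 1: Compute the condition number.
kappa = L/mu = 126/113 = 1.115
Step 2: Compute the convergence rate.
r = 1 - 2/(kappa + 1) = 1 - 2*mu/(L + mu) = (L - mu)/(L + mu) = 13/239 = 0.0544


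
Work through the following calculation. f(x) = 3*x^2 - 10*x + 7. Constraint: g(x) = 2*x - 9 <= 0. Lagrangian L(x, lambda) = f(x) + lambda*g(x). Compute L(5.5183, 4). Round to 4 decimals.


Step 1: Evaluate f(x).
f(5.5183) = 3*5.5183^2 - 10*5.5183 + 7 = 43.1719
Step 2: Evaluate g(x).
g(5.5183) = 2*5.5183 - 9 = 2.0366
Step 3: Compute Lagrangian.
L = 43.1719 + 4*2.0366 = 51.3183


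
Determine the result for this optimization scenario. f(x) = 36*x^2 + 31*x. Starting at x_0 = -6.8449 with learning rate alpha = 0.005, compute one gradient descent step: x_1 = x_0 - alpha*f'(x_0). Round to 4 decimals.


We compute the gradient at x_0 and apply the update.
f'(x) = 72*x + 31
f'(-6.8449) = 72*-6.8449 + 31 = -461.8328
x_1 = -6.8449 - 0.005*-461.8328 = -4.5357


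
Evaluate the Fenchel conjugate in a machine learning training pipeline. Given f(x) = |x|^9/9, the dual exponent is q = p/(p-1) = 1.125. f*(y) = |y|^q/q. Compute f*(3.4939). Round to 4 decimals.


The conjugate exponent q satisfies 1/p + 1/q = 1.
p = 9, so q = 9/(9 - 1) = 1.125
|y|^q = 3.4939^1.125 = 4.0853
f*(3.4939) = 4.0853 / 1.125 = 3.6314


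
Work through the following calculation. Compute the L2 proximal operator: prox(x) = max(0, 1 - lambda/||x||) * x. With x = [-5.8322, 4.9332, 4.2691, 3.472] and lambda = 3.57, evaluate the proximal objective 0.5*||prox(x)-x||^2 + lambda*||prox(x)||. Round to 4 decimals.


Step 1: Compute ||x||.
||x|| = 9.4144
Step 2: Compute scaling factor.
scale = max(0, 1 - 3.57/9.4144) = 0.6208
Step 3: prox(x) = [-3.6206, 3.0625, 2.6502, 2.1554]
||prox(x)|| = 5.8444
Step 4: Proximal objective.
0.5*||prox-x||^2 = 6.3725
lambda*||prox|| = 20.8645
Total = 27.237


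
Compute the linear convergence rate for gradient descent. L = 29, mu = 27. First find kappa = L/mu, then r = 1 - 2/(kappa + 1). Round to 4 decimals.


Step 1: Compute the condition number.
kappa = L/mu = 29/27 = 1.0741
Step 2: Compute the convergence rate.
r = 1 - 2/(kappa + 1) = 1 - 2*mu/(L + mu) = (L - mu)/(L + mu) = 2/56 = 0.0357


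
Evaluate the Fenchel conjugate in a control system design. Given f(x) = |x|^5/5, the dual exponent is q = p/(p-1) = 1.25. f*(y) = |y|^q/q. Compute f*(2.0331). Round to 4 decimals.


The conjugate exponent q satisfies 1/p + 1/q = 1.
p = 5, so q = 5/(5 - 1) = 1.25
|y|^q = 2.0331^1.25 = 2.4277
f*(2.0331) = 2.4277 / 1.25 = 1.9422


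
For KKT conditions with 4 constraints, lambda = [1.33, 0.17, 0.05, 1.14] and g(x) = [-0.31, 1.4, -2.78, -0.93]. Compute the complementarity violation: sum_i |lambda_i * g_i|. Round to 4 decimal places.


KKT complementary slackness check:
lambda_1 * g_1 = 1.33 * -0.31 = -0.4123
lambda_2 * g_2 = 0.17 * 1.4 = 0.238
lambda_3 * g_3 = 0.05 * -2.78 = -0.139
lambda_4 * g_4 = 1.14 * -0.93 = -1.0602
Total violation = 0.4123 + 0.238 + 0.139 + 1.0602 = 1.8495


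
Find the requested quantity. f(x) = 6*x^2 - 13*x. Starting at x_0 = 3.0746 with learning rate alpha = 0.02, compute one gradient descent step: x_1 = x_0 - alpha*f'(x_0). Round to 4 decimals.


We compute the gradient at x_0 and apply the update.
f'(x) = 12*x - 13
f'(3.0746) = 12*3.0746 - 13 = 23.8952
x_1 = 3.0746 - 0.02*23.8952 = 2.5967


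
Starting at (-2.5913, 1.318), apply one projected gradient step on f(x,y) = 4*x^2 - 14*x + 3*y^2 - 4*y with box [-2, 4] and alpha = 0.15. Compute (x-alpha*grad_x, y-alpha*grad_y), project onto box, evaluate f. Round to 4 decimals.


Step 1: Compute gradient at (-2.5913, 1.318).
grad_x = 2*4*-2.5913 - 14 = -34.7304
grad_y = 2*3*1.318 - 4 = 3.908
Step 2: Gradient step.
x_raw = -2.5913 - 0.15*-34.7304 = 2.6183
y_raw = 1.318 - 0.15*3.908 = 0.7318
Step 3: Project onto [-2, 4].
x_proj = clip(2.6183) = 2.6183
y_proj = clip(0.7318) = 0.7318
Step 4: Evaluate f.
f(2.6183, 0.7318) = -10.5551


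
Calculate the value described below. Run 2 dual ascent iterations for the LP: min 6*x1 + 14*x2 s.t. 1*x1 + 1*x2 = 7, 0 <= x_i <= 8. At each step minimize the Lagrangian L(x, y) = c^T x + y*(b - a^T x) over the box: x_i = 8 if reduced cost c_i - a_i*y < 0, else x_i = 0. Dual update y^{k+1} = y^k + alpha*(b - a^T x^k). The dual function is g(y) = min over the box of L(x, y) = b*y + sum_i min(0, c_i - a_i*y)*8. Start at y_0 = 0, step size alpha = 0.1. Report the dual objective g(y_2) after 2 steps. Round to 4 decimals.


Dual ascent for LP: min 6*x1 + 14*x2, 1*x1 + 1*x2 = 7, 0 <= x_i <= 8
Step 1: y^k = 0.0, reduced costs: (6.0, 14.0)
  x^k = (0.0, 0.0), subgradient = b - a^T x = 7.0
  y^{k+1} = 0.0 + 0.1*7.0 = 0.7
Step 2: y^k = 0.7, reduced costs: (5.3, 13.3)
  x^k = (0.0, 0.0), subgradient = b - a^T x = 7.0
  y^{k+1} = 0.7 + 0.1*7.0 = 1.4
Dual objective at y_2 = 1.4: reduced costs (4.6, 12.6), box minimizer x = (0.0, 0.0)
g(y_2) = b*y + (c1 - a1*y)*x1 + (c2 - a2*y)*x2 = 7*1.4 + 4.6*0.0 + 12.6*0.0 = 9.8 + 0.0 + 0.0 = 9.8


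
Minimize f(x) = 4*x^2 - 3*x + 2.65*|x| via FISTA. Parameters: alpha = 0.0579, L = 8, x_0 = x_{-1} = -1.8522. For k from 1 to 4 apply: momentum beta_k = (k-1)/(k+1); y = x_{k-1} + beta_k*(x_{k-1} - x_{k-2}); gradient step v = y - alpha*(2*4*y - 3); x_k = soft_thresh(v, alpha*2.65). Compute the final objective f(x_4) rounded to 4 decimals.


FISTA on f(x) = 4*x^2 - 3*x + 2.65*|x|
L = 8, alpha = 0.0579
Iteration 1: beta = 0.0, y = -1.8522 + 0.0*(-1.8522 + 1.8522) = -1.8522
  grad(y) = -17.8176, v = y - alpha*grad = -0.8206
  prox(v) = soft_thresh(-0.8206, 0.1534) = -0.6671
Iteration 2: beta = 0.3333, y = -0.6671 + 0.3333*(-0.6671 + 1.8522) = -0.2721
  grad(y) = -5.1768, v = y - alpha*grad = 0.0276
  prox(v) = soft_thresh(0.0276, 0.1534) = 0.0
Iteration 3: beta = 0.5, y = 0.0 + 0.5*(0.0 + 0.6671) = 0.3336
  grad(y) = -0.3315, v = y - alpha*grad = 0.3528
  prox(v) = soft_thresh(0.3528, 0.1534) = 0.1993
Iteration 4: beta = 0.6, y = 0.1993 + 0.6*(0.1993 - 0.0) = 0.3189
  grad(y) = -0.4487, v = y - alpha*grad = 0.3449
  prox(v) = soft_thresh(0.3449, 0.1534) = 0.1915
f(x_4) = 4*0.1915^2 - 3*0.1915 + 2.65*|0.1915| = 0.0796


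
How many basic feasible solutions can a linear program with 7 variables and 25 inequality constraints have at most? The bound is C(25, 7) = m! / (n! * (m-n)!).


Each vertex corresponds to some choice of n active constraints out of m, so the number of vertices is at most C(m, n) = m! / (n!(m-n)!).
m = 25, n = 7
Numerator: 25 * 24 * 23 * 22 * 21 * 20 * 19
Denominator: 7! = 5040
C(25, 7) = 480700


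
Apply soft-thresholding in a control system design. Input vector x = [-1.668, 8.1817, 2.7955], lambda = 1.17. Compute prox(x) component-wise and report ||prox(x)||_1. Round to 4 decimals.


Soft-thresholding with lambda = 1.17:
prox(-1.668) = sign(-1.668)*max(|-1.668| - 1.17, 0) = -0.498
prox(8.1817) = sign(8.1817)*max(|8.1817| - 1.17, 0) = 7.0117
prox(2.7955) = sign(2.7955)*max(|2.7955| - 1.17, 0) = 1.6255
prox(x) = [-0.498, 7.0117, 1.6255]
||prox(x)||_1 = 0.498 + 7.0117 + 1.6255 = 9.1352


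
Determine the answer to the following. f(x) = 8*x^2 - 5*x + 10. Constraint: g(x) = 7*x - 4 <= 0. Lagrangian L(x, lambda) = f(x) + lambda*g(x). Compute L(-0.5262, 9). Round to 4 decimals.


Step 1: Evaluate f(x).
f(-0.5262) = 8*(-0.5262)^2 - 5*(-0.5262) + 10 = 14.8461
Step 2: Evaluate g(x).
g(-0.5262) = 7*-0.5262 - 4 = -7.6834
Step 3: Compute Lagrangian.
L = 14.8461 + 9*-7.6834 = -54.3045


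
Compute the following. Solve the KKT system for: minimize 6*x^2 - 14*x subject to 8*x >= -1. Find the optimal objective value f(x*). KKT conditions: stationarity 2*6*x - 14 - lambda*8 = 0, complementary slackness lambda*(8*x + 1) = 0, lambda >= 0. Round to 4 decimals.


Step 1: Try lambda = 0 (constraint inactive).
Stationarity: 2*6*x - 14 = 0
x* = 14/(2*6) = 7/6 = 1.1667 (rounded; the exact value 7/6 is used below)
Check constraint: 8*1.1667 = 9.3336 >= -1 -- satisfied.
Step 2: Compute optimal value.
f(x*) = 6*(7/6)^2 - 14*(7/6) = -8.1667


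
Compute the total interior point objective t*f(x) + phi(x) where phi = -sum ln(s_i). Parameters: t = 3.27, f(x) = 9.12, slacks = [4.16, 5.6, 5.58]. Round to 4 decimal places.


Step 1: Compute log-barrier.
ln values: [1.4255, 1.7228, 1.7192]
phi = -(1.4255 + 1.7228 + 1.7192) = -4.8675
Step 2: Compute augmented objective.
t*f(x) = 3.27*9.12 = 29.8224
Total = 29.8224 - 4.8675 = 24.9549
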